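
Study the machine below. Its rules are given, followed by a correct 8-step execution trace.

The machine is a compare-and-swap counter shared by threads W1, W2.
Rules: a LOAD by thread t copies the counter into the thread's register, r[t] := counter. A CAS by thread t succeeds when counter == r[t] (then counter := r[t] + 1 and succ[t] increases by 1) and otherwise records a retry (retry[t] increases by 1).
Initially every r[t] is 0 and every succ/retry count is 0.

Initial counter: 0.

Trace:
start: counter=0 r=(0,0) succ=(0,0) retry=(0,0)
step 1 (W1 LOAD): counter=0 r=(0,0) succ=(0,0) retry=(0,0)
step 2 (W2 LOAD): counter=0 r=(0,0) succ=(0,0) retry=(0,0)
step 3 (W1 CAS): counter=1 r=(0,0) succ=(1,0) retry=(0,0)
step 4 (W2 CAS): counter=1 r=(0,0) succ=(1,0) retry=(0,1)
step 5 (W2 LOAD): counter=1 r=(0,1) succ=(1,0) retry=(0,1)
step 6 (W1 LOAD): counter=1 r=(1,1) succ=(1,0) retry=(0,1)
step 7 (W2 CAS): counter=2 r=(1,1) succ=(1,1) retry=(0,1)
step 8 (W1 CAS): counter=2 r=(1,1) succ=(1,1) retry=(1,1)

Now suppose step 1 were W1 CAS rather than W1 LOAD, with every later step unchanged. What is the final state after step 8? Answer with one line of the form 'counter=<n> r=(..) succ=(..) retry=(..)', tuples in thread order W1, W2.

(re-executing from step 1 with the substitution; state before step 1: counter=0 r=(0,0) succ=(0,0) retry=(0,0))
step 1 (W1 CAS): counter=1 r=(0,0) succ=(1,0) retry=(0,0)
step 2 (W2 LOAD): counter=1 r=(0,1) succ=(1,0) retry=(0,0)
step 3 (W1 CAS): counter=1 r=(0,1) succ=(1,0) retry=(1,0)
step 4 (W2 CAS): counter=2 r=(0,1) succ=(1,1) retry=(1,0)
step 5 (W2 LOAD): counter=2 r=(0,2) succ=(1,1) retry=(1,0)
step 6 (W1 LOAD): counter=2 r=(2,2) succ=(1,1) retry=(1,0)
step 7 (W2 CAS): counter=3 r=(2,2) succ=(1,2) retry=(1,0)
step 8 (W1 CAS): counter=3 r=(2,2) succ=(1,2) retry=(2,0)

counter=3 r=(2,2) succ=(1,2) retry=(2,0)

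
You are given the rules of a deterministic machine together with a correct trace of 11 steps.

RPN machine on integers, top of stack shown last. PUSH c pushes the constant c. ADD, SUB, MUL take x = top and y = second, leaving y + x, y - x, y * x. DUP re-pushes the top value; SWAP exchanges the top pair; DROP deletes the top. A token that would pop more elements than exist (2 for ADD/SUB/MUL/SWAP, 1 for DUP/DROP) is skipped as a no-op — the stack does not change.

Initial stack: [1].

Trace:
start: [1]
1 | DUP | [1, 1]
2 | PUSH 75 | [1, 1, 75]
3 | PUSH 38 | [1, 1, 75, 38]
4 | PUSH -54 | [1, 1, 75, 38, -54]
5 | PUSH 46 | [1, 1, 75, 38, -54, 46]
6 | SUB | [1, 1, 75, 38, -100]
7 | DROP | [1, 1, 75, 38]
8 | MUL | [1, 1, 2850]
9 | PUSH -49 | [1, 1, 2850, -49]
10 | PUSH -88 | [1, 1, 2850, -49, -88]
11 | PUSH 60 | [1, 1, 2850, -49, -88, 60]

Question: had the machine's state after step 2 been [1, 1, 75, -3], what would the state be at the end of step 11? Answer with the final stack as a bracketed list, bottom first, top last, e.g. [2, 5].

state after step 2 := [1, 1, 75, -3]
3 | PUSH 38 | [1, 1, 75, -3, 38]
4 | PUSH -54 | [1, 1, 75, -3, 38, -54]
5 | PUSH 46 | [1, 1, 75, -3, 38, -54, 46]
6 | SUB | [1, 1, 75, -3, 38, -100]
7 | DROP | [1, 1, 75, -3, 38]
8 | MUL | [1, 1, 75, -114]
9 | PUSH -49 | [1, 1, 75, -114, -49]
10 | PUSH -88 | [1, 1, 75, -114, -49, -88]
11 | PUSH 60 | [1, 1, 75, -114, -49, -88, 60]

[1, 1, 75, -114, -49, -88, 60]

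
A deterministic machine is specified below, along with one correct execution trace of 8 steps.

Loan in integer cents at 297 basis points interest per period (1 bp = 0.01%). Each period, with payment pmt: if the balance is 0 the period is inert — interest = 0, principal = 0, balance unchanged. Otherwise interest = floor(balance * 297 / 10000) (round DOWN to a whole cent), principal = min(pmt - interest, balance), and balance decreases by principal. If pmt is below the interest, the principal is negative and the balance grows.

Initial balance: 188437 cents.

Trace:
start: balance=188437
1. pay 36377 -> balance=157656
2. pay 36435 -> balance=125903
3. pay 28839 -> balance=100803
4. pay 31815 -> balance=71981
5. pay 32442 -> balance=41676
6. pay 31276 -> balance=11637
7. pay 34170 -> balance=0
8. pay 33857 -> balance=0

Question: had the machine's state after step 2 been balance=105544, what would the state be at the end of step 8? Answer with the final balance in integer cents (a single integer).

state after step 2 := balance=105544
3. pay 28839 -> balance=79839
4. pay 31815 -> balance=50395
5. pay 32442 -> balance=19449
6. pay 31276 -> balance=0
7. pay 34170 -> balance=0
8. pay 33857 -> balance=0

0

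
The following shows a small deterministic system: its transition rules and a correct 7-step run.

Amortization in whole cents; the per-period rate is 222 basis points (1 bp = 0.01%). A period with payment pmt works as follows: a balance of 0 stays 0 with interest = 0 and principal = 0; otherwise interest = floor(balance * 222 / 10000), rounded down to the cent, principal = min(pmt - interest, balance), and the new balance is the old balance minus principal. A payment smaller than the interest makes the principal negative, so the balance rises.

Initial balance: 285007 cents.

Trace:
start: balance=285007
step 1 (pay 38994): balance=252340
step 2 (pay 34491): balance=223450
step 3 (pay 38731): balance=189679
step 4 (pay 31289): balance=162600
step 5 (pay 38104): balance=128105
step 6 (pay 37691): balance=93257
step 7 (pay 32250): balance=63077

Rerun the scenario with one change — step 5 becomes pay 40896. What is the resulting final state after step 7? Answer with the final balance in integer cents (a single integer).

60159

(re-executing from step 5 with the substitution; state before step 5: balance=162600)
step 5 (pay 40896): balance=125313
step 6 (pay 37691): balance=90403
step 7 (pay 32250): balance=60159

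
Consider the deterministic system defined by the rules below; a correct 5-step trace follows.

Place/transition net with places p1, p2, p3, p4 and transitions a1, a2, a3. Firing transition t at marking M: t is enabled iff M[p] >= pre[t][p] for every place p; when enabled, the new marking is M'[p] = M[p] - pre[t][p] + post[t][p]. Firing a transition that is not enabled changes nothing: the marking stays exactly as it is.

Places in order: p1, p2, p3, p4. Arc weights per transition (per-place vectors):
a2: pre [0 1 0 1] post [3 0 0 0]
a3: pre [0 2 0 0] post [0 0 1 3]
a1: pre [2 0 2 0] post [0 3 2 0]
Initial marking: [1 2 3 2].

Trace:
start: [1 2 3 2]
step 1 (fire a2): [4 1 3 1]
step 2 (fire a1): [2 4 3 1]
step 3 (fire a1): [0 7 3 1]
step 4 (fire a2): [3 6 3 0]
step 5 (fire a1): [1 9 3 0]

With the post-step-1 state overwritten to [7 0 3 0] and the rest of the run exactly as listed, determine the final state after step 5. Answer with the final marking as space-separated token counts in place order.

1 9 3 0

state after step 1 := [7 0 3 0]
step 2 (fire a1): [5 3 3 0]
step 3 (fire a1): [3 6 3 0]
step 4 (fire a2): [3 6 3 0]
step 5 (fire a1): [1 9 3 0]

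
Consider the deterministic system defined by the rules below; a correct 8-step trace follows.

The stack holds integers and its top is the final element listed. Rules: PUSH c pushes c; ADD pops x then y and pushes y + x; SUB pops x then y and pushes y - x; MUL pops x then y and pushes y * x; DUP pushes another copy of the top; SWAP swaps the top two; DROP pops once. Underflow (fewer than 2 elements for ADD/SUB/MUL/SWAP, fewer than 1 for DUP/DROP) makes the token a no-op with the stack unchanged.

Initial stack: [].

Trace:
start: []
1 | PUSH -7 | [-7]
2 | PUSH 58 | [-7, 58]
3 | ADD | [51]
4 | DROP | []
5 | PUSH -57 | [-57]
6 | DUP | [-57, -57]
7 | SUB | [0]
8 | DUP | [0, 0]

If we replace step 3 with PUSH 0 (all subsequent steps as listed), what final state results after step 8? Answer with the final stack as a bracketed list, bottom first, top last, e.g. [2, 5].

(re-executing from step 3 with the substitution; state before step 3: [-7, 58])
3 | PUSH 0 | [-7, 58, 0]
4 | DROP | [-7, 58]
5 | PUSH -57 | [-7, 58, -57]
6 | DUP | [-7, 58, -57, -57]
7 | SUB | [-7, 58, 0]
8 | DUP | [-7, 58, 0, 0]

[-7, 58, 0, 0]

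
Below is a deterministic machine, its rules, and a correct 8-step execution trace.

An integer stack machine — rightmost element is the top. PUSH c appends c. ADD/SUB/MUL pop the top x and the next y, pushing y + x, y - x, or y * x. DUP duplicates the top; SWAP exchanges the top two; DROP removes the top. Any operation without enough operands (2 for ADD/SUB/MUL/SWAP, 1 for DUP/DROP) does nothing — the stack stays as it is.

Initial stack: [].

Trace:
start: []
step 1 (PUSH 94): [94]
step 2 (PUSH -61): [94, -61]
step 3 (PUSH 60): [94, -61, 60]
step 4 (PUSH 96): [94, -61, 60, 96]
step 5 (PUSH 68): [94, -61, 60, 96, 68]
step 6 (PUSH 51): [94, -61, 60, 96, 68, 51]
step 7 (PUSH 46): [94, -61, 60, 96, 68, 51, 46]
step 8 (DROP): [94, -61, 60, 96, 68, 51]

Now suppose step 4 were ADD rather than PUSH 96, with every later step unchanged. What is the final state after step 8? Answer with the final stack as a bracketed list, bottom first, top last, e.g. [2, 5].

[94, -1, 68, 51]

(re-executing from step 4 with the substitution; state before step 4: [94, -61, 60])
step 4 (ADD): [94, -1]
step 5 (PUSH 68): [94, -1, 68]
step 6 (PUSH 51): [94, -1, 68, 51]
step 7 (PUSH 46): [94, -1, 68, 51, 46]
step 8 (DROP): [94, -1, 68, 51]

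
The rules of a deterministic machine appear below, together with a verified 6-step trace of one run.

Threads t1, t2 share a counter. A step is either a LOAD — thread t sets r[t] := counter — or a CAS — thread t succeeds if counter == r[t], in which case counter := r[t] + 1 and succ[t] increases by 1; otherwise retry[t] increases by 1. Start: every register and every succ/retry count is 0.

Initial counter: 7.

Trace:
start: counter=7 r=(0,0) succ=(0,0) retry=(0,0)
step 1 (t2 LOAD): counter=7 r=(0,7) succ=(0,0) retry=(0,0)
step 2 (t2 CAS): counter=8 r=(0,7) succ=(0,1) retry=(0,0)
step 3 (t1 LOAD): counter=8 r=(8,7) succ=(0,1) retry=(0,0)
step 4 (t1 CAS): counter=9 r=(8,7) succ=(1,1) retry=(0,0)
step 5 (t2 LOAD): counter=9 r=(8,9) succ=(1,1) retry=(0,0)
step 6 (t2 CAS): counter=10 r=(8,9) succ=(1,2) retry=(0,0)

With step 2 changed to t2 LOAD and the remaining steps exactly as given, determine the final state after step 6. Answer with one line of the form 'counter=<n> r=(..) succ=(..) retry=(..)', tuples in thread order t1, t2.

counter=9 r=(7,8) succ=(1,1) retry=(0,0)

(re-executing from step 2 with the substitution; state before step 2: counter=7 r=(0,7) succ=(0,0) retry=(0,0))
step 2 (t2 LOAD): counter=7 r=(0,7) succ=(0,0) retry=(0,0)
step 3 (t1 LOAD): counter=7 r=(7,7) succ=(0,0) retry=(0,0)
step 4 (t1 CAS): counter=8 r=(7,7) succ=(1,0) retry=(0,0)
step 5 (t2 LOAD): counter=8 r=(7,8) succ=(1,0) retry=(0,0)
step 6 (t2 CAS): counter=9 r=(7,8) succ=(1,1) retry=(0,0)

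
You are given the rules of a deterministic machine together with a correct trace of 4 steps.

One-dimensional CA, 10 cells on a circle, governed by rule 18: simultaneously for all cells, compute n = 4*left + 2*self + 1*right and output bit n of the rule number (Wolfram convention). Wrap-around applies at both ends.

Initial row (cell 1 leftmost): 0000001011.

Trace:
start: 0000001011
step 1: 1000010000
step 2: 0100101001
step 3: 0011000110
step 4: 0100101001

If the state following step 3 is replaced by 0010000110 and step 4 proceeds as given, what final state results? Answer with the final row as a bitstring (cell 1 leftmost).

0101001001

state after step 3 := 0010000110
step 4: 0101001001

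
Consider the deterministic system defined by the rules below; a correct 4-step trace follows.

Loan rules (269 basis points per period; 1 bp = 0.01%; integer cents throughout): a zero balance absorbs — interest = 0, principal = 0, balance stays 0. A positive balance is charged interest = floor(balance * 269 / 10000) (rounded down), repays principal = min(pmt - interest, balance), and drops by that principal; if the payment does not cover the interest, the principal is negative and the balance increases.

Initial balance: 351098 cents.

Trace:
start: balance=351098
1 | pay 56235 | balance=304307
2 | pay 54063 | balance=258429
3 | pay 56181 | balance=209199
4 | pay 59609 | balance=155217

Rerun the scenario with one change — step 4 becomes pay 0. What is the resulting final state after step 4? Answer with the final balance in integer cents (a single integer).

214826

(re-executing from step 4 with the substitution; state before step 4: balance=209199)
4 | pay 0 | balance=214826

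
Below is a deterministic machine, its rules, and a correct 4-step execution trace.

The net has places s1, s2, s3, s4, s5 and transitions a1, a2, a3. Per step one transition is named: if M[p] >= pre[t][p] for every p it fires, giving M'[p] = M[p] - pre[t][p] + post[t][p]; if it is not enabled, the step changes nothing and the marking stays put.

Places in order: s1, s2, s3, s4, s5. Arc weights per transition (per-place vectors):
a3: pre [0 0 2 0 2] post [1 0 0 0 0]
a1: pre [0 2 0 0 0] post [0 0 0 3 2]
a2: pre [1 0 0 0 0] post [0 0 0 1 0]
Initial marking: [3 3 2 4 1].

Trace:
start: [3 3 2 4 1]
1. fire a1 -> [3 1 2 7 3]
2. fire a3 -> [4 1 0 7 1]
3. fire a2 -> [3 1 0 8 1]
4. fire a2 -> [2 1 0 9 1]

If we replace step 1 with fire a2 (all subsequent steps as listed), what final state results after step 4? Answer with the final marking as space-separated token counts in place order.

0 3 2 7 1

(re-executing from step 1 with the substitution; state before step 1: [3 3 2 4 1])
1. fire a2 -> [2 3 2 5 1]
2. fire a3 -> [2 3 2 5 1]
3. fire a2 -> [1 3 2 6 1]
4. fire a2 -> [0 3 2 7 1]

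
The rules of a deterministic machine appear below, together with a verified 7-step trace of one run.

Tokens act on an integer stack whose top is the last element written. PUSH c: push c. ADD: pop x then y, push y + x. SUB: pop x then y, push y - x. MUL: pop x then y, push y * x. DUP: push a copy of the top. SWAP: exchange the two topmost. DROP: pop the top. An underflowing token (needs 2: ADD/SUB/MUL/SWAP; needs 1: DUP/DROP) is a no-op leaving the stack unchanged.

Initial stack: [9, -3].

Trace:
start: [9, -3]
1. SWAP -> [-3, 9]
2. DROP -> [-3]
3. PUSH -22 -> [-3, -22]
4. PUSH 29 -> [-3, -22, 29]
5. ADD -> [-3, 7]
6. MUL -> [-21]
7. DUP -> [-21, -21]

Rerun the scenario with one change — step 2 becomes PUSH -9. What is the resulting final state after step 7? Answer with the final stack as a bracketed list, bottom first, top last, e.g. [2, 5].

[-3, 9, -63, -63]

(re-executing from step 2 with the substitution; state before step 2: [-3, 9])
2. PUSH -9 -> [-3, 9, -9]
3. PUSH -22 -> [-3, 9, -9, -22]
4. PUSH 29 -> [-3, 9, -9, -22, 29]
5. ADD -> [-3, 9, -9, 7]
6. MUL -> [-3, 9, -63]
7. DUP -> [-3, 9, -63, -63]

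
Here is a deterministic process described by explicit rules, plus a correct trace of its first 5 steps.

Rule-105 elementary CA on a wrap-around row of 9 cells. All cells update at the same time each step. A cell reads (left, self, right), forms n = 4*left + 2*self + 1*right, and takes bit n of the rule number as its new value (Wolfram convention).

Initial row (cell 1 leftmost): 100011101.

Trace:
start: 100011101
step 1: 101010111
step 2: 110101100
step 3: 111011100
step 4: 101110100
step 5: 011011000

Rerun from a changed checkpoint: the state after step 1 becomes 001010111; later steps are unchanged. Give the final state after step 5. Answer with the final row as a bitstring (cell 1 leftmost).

111000000

state after step 1 := 001010111
step 2: 000101101
step 3: 010011110
step 4: 000010010
step 5: 111000000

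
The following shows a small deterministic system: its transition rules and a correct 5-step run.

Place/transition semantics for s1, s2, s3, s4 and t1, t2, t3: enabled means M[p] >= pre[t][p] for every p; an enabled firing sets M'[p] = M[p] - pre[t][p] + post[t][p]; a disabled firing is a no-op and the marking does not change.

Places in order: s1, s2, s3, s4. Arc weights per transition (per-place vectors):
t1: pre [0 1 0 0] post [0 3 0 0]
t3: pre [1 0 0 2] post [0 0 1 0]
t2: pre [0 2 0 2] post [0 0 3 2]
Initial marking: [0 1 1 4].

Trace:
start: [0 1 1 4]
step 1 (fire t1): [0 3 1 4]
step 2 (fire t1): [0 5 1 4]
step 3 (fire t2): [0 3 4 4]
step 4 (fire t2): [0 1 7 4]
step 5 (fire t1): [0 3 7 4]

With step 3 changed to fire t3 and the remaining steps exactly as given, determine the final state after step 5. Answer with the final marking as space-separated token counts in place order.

0 5 4 4

(re-executing from step 3 with the substitution; state before step 3: [0 5 1 4])
step 3 (fire t3): [0 5 1 4]
step 4 (fire t2): [0 3 4 4]
step 5 (fire t1): [0 5 4 4]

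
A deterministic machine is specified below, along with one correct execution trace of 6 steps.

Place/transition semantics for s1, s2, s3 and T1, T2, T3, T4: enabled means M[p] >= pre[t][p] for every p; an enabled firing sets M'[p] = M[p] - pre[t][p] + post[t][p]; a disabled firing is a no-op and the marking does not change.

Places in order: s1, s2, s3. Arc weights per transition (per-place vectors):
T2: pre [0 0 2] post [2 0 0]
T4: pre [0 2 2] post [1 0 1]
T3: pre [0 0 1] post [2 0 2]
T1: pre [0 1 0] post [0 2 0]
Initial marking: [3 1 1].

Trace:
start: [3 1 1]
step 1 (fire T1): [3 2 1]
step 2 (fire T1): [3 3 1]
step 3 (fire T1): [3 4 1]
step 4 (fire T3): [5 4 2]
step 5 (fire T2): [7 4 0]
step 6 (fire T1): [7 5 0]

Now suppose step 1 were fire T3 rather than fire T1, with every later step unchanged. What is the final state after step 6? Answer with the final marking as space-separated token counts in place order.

(re-executing from step 1 with the substitution; state before step 1: [3 1 1])
step 1 (fire T3): [5 1 2]
step 2 (fire T1): [5 2 2]
step 3 (fire T1): [5 3 2]
step 4 (fire T3): [7 3 3]
step 5 (fire T2): [9 3 1]
step 6 (fire T1): [9 4 1]

9 4 1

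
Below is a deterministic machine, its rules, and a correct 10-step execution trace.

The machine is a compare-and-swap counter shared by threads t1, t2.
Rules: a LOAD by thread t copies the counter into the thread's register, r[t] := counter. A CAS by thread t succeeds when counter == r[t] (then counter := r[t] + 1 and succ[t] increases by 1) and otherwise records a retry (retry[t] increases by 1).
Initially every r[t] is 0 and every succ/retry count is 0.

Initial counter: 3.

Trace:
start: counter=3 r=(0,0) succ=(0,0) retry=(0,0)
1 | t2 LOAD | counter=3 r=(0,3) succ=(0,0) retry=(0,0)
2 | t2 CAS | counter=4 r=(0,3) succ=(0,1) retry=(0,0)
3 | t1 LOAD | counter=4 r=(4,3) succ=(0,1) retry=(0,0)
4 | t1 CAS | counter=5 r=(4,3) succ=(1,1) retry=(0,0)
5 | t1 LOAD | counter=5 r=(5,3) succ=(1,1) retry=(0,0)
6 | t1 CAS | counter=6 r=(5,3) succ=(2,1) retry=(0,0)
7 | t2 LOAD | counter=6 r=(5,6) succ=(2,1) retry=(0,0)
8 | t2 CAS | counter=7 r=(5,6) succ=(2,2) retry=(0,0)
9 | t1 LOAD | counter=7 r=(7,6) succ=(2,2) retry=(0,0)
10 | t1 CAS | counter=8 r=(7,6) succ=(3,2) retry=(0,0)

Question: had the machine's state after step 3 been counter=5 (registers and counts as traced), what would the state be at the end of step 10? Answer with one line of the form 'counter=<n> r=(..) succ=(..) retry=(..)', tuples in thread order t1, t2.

counter=8 r=(7,6) succ=(2,2) retry=(1,0)

state after step 3 := counter=5 r=(4,3) succ=(0,1) retry=(0,0)
4 | t1 CAS | counter=5 r=(4,3) succ=(0,1) retry=(1,0)
5 | t1 LOAD | counter=5 r=(5,3) succ=(0,1) retry=(1,0)
6 | t1 CAS | counter=6 r=(5,3) succ=(1,1) retry=(1,0)
7 | t2 LOAD | counter=6 r=(5,6) succ=(1,1) retry=(1,0)
8 | t2 CAS | counter=7 r=(5,6) succ=(1,2) retry=(1,0)
9 | t1 LOAD | counter=7 r=(7,6) succ=(1,2) retry=(1,0)
10 | t1 CAS | counter=8 r=(7,6) succ=(2,2) retry=(1,0)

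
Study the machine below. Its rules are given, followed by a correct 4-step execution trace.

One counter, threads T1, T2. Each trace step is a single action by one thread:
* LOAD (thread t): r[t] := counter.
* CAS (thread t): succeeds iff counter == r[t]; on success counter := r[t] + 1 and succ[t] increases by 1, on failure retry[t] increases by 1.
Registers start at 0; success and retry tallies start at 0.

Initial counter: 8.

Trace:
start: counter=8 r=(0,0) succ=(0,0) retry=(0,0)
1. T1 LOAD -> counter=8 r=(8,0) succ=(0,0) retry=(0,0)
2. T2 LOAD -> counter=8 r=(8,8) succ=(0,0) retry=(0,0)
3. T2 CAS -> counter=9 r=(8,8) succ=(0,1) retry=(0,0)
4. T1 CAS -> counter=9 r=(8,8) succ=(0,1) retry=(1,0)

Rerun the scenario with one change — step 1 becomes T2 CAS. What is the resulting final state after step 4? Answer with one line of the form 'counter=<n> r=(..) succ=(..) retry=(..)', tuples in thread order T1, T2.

counter=9 r=(0,8) succ=(0,1) retry=(1,1)

(re-executing from step 1 with the substitution; state before step 1: counter=8 r=(0,0) succ=(0,0) retry=(0,0))
1. T2 CAS -> counter=8 r=(0,0) succ=(0,0) retry=(0,1)
2. T2 LOAD -> counter=8 r=(0,8) succ=(0,0) retry=(0,1)
3. T2 CAS -> counter=9 r=(0,8) succ=(0,1) retry=(0,1)
4. T1 CAS -> counter=9 r=(0,8) succ=(0,1) retry=(1,1)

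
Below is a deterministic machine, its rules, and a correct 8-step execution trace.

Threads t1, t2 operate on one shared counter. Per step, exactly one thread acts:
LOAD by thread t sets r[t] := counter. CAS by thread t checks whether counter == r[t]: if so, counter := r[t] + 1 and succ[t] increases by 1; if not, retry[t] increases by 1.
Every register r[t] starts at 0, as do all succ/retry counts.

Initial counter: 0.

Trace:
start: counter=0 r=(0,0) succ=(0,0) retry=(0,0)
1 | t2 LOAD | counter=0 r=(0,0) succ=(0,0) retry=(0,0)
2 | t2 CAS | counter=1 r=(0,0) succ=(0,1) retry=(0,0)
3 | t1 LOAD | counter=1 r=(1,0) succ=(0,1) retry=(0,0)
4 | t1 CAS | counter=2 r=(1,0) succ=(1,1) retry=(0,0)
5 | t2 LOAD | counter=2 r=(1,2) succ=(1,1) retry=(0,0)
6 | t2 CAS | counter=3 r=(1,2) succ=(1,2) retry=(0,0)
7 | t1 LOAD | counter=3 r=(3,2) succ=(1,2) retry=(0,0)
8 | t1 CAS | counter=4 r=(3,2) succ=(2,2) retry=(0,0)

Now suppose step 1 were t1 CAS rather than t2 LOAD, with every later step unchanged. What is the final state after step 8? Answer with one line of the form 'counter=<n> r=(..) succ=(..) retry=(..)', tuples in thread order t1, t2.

counter=4 r=(3,2) succ=(3,1) retry=(0,1)

(re-executing from step 1 with the substitution; state before step 1: counter=0 r=(0,0) succ=(0,0) retry=(0,0))
1 | t1 CAS | counter=1 r=(0,0) succ=(1,0) retry=(0,0)
2 | t2 CAS | counter=1 r=(0,0) succ=(1,0) retry=(0,1)
3 | t1 LOAD | counter=1 r=(1,0) succ=(1,0) retry=(0,1)
4 | t1 CAS | counter=2 r=(1,0) succ=(2,0) retry=(0,1)
5 | t2 LOAD | counter=2 r=(1,2) succ=(2,0) retry=(0,1)
6 | t2 CAS | counter=3 r=(1,2) succ=(2,1) retry=(0,1)
7 | t1 LOAD | counter=3 r=(3,2) succ=(2,1) retry=(0,1)
8 | t1 CAS | counter=4 r=(3,2) succ=(3,1) retry=(0,1)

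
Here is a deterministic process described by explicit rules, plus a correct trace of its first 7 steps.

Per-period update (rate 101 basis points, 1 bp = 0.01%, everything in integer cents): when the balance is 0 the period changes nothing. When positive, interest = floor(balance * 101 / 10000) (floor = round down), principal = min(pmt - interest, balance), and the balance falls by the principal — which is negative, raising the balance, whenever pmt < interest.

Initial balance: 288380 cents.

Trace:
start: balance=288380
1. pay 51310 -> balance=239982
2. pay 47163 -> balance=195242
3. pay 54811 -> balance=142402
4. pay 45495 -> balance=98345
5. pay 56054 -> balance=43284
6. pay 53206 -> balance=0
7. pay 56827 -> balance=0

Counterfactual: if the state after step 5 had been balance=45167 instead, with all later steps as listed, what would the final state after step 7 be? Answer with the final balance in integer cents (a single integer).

0

state after step 5 := balance=45167
6. pay 53206 -> balance=0
7. pay 56827 -> balance=0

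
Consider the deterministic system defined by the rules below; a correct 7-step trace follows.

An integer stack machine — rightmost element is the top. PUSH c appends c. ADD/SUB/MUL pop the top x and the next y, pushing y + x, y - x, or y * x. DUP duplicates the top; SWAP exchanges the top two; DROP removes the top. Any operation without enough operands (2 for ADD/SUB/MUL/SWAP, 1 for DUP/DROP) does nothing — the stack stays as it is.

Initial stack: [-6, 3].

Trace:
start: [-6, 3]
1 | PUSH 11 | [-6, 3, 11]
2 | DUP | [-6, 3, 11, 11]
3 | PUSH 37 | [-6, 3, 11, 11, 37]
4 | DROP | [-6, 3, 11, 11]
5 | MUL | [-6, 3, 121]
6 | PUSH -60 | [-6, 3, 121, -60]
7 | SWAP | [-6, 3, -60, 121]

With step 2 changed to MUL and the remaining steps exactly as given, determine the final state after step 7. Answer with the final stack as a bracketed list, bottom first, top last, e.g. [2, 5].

[-60, -198]

(re-executing from step 2 with the substitution; state before step 2: [-6, 3, 11])
2 | MUL | [-6, 33]
3 | PUSH 37 | [-6, 33, 37]
4 | DROP | [-6, 33]
5 | MUL | [-198]
6 | PUSH -60 | [-198, -60]
7 | SWAP | [-60, -198]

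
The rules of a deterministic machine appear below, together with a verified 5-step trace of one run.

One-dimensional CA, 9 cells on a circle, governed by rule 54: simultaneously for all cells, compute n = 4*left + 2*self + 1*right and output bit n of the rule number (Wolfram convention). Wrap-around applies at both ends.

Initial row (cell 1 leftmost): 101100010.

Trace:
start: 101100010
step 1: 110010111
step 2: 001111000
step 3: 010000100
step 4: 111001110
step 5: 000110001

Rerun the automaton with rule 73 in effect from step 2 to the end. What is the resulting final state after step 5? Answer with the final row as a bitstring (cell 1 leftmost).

000110001

(re-executing steps 2..5 under rule 73; state before step 2: 110010111)
step 2: 010000100
step 3: 000110001
step 4: 010110100
step 5: 000110001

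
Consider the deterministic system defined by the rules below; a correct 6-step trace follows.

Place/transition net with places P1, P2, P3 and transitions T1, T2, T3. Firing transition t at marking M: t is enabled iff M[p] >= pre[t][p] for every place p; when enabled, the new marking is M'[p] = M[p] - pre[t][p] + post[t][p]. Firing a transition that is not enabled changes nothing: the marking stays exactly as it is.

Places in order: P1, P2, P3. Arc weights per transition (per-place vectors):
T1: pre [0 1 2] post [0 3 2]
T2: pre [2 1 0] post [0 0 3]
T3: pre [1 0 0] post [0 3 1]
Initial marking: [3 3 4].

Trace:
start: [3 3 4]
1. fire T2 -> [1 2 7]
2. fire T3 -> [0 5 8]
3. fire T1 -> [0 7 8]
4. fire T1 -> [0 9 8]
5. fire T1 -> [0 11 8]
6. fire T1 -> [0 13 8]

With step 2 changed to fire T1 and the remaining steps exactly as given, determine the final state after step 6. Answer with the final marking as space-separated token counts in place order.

1 12 7

(re-executing from step 2 with the substitution; state before step 2: [1 2 7])
2. fire T1 -> [1 4 7]
3. fire T1 -> [1 6 7]
4. fire T1 -> [1 8 7]
5. fire T1 -> [1 10 7]
6. fire T1 -> [1 12 7]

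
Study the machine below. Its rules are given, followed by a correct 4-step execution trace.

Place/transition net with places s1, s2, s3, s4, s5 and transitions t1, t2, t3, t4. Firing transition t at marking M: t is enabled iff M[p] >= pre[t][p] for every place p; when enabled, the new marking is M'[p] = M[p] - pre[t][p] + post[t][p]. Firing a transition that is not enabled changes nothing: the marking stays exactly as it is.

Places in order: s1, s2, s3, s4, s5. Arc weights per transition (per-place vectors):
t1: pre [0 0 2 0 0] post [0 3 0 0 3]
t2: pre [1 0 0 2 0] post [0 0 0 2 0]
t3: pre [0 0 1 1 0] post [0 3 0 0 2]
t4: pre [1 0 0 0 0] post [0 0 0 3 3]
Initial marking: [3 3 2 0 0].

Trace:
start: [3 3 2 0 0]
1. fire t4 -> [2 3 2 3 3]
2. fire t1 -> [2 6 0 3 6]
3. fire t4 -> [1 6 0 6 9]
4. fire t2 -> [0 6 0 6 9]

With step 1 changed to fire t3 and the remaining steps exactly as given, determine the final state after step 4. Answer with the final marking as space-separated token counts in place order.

(re-executing from step 1 with the substitution; state before step 1: [3 3 2 0 0])
1. fire t3 -> [3 3 2 0 0]
2. fire t1 -> [3 6 0 0 3]
3. fire t4 -> [2 6 0 3 6]
4. fire t2 -> [1 6 0 3 6]

1 6 0 3 6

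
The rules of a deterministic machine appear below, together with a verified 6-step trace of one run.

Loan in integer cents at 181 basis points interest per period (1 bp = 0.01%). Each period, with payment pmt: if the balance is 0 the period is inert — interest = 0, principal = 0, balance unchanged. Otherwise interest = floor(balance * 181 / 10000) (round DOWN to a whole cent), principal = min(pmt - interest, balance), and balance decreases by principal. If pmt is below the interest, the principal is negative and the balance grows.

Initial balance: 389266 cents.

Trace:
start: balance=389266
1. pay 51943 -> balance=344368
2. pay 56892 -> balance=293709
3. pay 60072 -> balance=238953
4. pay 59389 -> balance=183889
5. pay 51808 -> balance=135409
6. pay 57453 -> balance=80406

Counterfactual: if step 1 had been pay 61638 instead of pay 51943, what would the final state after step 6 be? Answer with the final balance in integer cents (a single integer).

(re-executing from step 1 with the substitution; state before step 1: balance=389266)
1. pay 61638 -> balance=334673
2. pay 56892 -> balance=283838
3. pay 60072 -> balance=228903
4. pay 59389 -> balance=173657
5. pay 51808 -> balance=124992
6. pay 57453 -> balance=69801

69801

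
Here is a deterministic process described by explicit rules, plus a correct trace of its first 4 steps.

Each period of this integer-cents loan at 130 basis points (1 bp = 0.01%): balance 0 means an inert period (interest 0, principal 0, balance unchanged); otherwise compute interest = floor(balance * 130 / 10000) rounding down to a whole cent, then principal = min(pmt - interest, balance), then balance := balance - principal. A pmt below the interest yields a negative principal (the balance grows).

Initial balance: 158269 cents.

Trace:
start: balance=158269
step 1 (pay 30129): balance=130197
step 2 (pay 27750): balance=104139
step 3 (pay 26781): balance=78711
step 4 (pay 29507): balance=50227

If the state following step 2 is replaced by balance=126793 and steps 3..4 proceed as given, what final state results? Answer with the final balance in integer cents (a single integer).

state after step 2 := balance=126793
step 3 (pay 26781): balance=101660
step 4 (pay 29507): balance=73474

73474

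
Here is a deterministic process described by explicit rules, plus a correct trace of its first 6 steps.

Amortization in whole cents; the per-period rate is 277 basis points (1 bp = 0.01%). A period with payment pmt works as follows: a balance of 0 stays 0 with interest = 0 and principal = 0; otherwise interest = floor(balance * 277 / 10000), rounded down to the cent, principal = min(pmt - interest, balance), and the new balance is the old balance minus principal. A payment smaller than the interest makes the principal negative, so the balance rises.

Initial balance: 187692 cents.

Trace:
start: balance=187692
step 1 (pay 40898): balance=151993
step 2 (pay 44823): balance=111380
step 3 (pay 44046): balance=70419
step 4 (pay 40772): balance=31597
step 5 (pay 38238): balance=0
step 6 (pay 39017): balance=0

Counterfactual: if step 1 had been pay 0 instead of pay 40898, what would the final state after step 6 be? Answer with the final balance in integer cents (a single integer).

1941

(re-executing from step 1 with the substitution; state before step 1: balance=187692)
step 1 (pay 0): balance=192891
step 2 (pay 44823): balance=153411
step 3 (pay 44046): balance=113614
step 4 (pay 40772): balance=75989
step 5 (pay 38238): balance=39855
step 6 (pay 39017): balance=1941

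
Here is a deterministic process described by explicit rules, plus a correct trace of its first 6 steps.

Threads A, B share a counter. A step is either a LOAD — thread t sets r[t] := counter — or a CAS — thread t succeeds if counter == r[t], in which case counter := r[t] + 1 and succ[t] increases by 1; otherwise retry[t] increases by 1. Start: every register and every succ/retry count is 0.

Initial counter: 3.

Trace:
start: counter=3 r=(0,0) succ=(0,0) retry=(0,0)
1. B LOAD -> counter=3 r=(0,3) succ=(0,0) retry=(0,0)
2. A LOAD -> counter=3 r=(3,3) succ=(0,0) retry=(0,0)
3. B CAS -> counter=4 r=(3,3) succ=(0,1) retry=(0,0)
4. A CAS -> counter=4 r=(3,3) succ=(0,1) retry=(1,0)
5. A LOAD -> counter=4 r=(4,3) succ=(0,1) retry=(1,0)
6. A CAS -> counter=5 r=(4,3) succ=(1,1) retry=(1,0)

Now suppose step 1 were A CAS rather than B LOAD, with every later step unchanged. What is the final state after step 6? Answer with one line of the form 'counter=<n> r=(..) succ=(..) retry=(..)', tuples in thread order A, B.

counter=5 r=(4,0) succ=(2,0) retry=(1,1)

(re-executing from step 1 with the substitution; state before step 1: counter=3 r=(0,0) succ=(0,0) retry=(0,0))
1. A CAS -> counter=3 r=(0,0) succ=(0,0) retry=(1,0)
2. A LOAD -> counter=3 r=(3,0) succ=(0,0) retry=(1,0)
3. B CAS -> counter=3 r=(3,0) succ=(0,0) retry=(1,1)
4. A CAS -> counter=4 r=(3,0) succ=(1,0) retry=(1,1)
5. A LOAD -> counter=4 r=(4,0) succ=(1,0) retry=(1,1)
6. A CAS -> counter=5 r=(4,0) succ=(2,0) retry=(1,1)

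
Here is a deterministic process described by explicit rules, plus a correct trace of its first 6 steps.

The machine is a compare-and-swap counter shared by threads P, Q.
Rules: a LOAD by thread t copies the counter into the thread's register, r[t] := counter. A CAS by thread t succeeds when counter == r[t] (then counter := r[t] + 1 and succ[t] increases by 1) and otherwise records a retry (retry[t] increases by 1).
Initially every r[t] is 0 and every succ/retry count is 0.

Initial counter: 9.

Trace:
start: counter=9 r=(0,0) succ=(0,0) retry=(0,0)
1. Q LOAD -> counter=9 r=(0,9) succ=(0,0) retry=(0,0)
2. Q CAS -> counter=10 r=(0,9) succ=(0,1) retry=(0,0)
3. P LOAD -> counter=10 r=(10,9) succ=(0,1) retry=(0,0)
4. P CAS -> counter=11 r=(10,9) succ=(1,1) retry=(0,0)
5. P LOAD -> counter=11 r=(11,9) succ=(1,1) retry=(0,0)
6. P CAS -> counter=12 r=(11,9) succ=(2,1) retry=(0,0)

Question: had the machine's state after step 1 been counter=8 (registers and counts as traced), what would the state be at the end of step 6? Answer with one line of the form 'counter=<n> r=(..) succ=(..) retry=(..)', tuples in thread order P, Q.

counter=10 r=(9,9) succ=(2,0) retry=(0,1)

state after step 1 := counter=8 r=(0,9) succ=(0,0) retry=(0,0)
2. Q CAS -> counter=8 r=(0,9) succ=(0,0) retry=(0,1)
3. P LOAD -> counter=8 r=(8,9) succ=(0,0) retry=(0,1)
4. P CAS -> counter=9 r=(8,9) succ=(1,0) retry=(0,1)
5. P LOAD -> counter=9 r=(9,9) succ=(1,0) retry=(0,1)
6. P CAS -> counter=10 r=(9,9) succ=(2,0) retry=(0,1)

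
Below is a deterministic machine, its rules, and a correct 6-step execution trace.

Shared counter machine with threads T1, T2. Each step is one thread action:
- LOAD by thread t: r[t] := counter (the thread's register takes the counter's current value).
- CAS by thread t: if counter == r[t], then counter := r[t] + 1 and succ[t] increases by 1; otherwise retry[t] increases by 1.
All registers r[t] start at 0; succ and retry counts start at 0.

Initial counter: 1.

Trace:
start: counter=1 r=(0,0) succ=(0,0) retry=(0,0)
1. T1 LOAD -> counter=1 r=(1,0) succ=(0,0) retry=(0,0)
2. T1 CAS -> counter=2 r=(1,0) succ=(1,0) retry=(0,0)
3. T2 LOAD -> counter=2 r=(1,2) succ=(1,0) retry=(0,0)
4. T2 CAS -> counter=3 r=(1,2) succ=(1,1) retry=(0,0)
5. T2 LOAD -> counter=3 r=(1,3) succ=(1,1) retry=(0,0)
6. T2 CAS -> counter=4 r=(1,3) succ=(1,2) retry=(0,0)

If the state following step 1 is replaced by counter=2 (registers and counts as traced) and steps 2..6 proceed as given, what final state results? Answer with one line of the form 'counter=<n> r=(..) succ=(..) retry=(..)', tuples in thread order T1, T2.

state after step 1 := counter=2 r=(1,0) succ=(0,0) retry=(0,0)
2. T1 CAS -> counter=2 r=(1,0) succ=(0,0) retry=(1,0)
3. T2 LOAD -> counter=2 r=(1,2) succ=(0,0) retry=(1,0)
4. T2 CAS -> counter=3 r=(1,2) succ=(0,1) retry=(1,0)
5. T2 LOAD -> counter=3 r=(1,3) succ=(0,1) retry=(1,0)
6. T2 CAS -> counter=4 r=(1,3) succ=(0,2) retry=(1,0)

counter=4 r=(1,3) succ=(0,2) retry=(1,0)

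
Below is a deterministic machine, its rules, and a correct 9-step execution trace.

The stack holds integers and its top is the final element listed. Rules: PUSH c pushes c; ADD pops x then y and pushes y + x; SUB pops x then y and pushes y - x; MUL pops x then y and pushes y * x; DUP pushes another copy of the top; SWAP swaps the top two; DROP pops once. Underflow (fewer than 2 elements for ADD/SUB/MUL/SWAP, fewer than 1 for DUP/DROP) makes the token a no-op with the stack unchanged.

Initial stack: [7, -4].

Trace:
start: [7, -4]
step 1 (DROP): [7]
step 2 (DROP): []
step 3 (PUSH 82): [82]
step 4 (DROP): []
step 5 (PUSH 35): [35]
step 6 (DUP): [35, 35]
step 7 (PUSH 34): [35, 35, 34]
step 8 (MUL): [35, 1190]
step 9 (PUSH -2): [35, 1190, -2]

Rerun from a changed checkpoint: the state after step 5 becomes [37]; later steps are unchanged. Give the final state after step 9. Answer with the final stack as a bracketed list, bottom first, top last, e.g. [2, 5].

[37, 1258, -2]

state after step 5 := [37]
step 6 (DUP): [37, 37]
step 7 (PUSH 34): [37, 37, 34]
step 8 (MUL): [37, 1258]
step 9 (PUSH -2): [37, 1258, -2]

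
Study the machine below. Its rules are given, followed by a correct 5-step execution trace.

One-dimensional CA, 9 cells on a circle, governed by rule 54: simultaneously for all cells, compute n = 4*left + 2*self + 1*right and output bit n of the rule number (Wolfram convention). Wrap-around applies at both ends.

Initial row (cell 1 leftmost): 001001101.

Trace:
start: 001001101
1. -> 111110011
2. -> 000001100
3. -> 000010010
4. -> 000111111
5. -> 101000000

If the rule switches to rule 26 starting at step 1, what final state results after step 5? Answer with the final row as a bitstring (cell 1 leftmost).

(re-executing steps 1..5 under rule 26; state before step 1: 001001101)
1. -> 110111000
2. -> 100100101
3. -> 011011001
4. -> 010010110
5. -> 101100101

101100101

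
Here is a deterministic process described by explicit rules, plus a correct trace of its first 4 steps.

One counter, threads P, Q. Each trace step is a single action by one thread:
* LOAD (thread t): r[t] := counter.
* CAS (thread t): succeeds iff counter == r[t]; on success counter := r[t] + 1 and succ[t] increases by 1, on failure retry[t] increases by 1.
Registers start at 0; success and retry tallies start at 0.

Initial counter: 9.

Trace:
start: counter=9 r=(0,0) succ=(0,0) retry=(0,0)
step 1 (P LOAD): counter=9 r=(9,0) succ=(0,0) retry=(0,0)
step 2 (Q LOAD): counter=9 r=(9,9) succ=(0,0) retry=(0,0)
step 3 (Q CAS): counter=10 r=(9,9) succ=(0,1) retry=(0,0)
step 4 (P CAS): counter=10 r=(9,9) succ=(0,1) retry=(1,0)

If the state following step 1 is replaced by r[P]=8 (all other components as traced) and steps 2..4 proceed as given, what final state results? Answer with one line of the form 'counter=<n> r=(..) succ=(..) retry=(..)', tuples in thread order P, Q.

counter=10 r=(8,9) succ=(0,1) retry=(1,0)

state after step 1 := counter=9 r=(8,0) succ=(0,0) retry=(0,0)
step 2 (Q LOAD): counter=9 r=(8,9) succ=(0,0) retry=(0,0)
step 3 (Q CAS): counter=10 r=(8,9) succ=(0,1) retry=(0,0)
step 4 (P CAS): counter=10 r=(8,9) succ=(0,1) retry=(1,0)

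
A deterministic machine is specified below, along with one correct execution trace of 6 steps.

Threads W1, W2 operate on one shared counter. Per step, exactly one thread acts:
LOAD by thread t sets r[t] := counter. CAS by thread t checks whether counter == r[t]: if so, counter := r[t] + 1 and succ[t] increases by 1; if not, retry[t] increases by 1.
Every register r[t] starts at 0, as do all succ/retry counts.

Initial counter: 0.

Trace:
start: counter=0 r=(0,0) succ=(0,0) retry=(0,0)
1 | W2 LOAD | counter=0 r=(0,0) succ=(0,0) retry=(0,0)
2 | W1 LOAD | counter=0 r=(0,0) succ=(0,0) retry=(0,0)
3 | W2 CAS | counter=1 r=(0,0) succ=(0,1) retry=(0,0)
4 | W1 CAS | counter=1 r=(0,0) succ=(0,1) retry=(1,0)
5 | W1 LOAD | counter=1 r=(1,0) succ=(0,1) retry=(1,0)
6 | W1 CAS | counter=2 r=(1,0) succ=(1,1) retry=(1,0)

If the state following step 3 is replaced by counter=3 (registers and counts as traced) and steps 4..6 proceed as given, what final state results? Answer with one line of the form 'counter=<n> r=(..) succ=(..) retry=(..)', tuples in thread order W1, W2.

counter=4 r=(3,0) succ=(1,1) retry=(1,0)

state after step 3 := counter=3 r=(0,0) succ=(0,1) retry=(0,0)
4 | W1 CAS | counter=3 r=(0,0) succ=(0,1) retry=(1,0)
5 | W1 LOAD | counter=3 r=(3,0) succ=(0,1) retry=(1,0)
6 | W1 CAS | counter=4 r=(3,0) succ=(1,1) retry=(1,0)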